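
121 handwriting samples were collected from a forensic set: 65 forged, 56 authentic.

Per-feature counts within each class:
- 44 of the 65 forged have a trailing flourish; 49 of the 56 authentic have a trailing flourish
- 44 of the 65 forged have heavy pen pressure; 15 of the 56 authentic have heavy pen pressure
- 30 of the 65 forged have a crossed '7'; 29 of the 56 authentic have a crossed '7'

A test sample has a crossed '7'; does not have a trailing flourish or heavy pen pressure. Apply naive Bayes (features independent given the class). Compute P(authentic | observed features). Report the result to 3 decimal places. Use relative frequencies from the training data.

forged: (65/121) × (21/65) × (21/65) × (30/65) ≈ 0.025879
authentic: (56/121) × (7/56) × (41/56) × (29/56) ≈ 0.021934
P(authentic | x) = 0.021934 / 0.047813 ≈ 0.459

0.459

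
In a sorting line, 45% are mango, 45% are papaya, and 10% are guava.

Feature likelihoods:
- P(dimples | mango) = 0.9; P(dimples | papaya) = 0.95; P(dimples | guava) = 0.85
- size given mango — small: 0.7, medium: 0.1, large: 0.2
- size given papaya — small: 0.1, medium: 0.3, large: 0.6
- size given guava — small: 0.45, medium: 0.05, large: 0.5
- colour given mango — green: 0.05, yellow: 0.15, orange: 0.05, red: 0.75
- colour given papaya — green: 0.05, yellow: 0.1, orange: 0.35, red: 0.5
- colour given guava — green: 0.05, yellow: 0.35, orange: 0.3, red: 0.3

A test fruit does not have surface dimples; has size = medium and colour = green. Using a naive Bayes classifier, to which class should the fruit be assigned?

papaya

mango: 0.45 × (1−0.9) × 0.1 × 0.05 = 0.000225
papaya: 0.45 × (1−0.95) × 0.3 × 0.05 = 0.0003375
guava: 0.1 × (1−0.85) × 0.05 × 0.05 = 0.0000375
Highest score → papaya.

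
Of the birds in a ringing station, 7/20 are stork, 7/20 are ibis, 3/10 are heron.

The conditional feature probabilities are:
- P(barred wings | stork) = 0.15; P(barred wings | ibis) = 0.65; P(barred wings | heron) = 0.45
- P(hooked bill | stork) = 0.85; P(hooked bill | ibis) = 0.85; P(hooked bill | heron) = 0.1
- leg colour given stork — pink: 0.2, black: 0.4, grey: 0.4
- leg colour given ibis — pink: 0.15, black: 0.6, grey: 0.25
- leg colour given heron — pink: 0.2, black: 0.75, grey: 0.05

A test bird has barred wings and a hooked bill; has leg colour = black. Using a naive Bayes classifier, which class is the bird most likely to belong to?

stork: 0.35 × 0.15 × 0.85 × 0.4 = 0.01785
ibis: 0.35 × 0.65 × 0.85 × 0.6 = 0.116025
heron: 0.3 × 0.45 × 0.1 × 0.75 = 0.010125
Highest score → ibis.

ibis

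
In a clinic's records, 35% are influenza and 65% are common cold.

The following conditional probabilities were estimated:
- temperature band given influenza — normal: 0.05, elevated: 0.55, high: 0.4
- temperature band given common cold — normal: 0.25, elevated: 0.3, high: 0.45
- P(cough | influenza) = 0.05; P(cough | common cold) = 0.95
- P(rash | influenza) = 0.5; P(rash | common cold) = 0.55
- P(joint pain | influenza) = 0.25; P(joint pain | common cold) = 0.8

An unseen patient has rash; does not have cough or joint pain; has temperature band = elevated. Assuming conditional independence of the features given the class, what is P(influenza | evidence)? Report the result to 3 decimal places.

0.985

influenza: 0.35 × 0.55 × (1−0.05) × 0.5 × (1−0.25) = 0.068578125
common cold: 0.65 × 0.3 × (1−0.95) × 0.55 × (1−0.8) = 0.0010725
P(influenza | x) = 0.068578125 / 0.069650625 ≈ 0.985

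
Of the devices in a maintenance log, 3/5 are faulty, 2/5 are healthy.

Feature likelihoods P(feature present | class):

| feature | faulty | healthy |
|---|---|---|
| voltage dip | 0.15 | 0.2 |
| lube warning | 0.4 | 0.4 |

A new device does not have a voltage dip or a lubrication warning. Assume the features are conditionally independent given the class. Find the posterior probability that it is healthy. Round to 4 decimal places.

0.3855

faulty: 0.6 × (1−0.15) × (1−0.4) = 0.306
healthy: 0.4 × (1−0.2) × (1−0.4) = 0.192
P(healthy | x) = 0.192 / 0.498 ≈ 0.3855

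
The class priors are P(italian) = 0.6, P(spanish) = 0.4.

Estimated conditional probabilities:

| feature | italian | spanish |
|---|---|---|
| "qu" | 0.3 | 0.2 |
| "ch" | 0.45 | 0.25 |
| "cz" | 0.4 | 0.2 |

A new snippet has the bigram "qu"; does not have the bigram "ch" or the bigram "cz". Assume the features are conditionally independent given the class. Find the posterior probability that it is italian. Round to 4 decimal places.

italian: 0.6 × 0.3 × (1−0.45) × (1−0.4) = 0.0594
spanish: 0.4 × 0.2 × (1−0.25) × (1−0.2) = 0.048
P(italian | x) = 0.0594 / 0.1074 ≈ 0.5531

0.5531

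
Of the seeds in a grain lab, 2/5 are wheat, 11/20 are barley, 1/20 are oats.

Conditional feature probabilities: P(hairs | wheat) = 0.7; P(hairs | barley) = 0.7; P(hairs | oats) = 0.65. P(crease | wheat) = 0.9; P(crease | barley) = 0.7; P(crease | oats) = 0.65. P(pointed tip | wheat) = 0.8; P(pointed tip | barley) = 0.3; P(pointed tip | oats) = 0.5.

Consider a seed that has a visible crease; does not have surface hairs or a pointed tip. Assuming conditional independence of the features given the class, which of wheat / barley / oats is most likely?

wheat: 0.4 × (1−0.7) × 0.9 × (1−0.8) = 0.0216
barley: 0.55 × (1−0.7) × 0.7 × (1−0.3) = 0.08085
oats: 0.05 × (1−0.65) × 0.65 × (1−0.5) = 0.0056875
Highest score → barley.

barley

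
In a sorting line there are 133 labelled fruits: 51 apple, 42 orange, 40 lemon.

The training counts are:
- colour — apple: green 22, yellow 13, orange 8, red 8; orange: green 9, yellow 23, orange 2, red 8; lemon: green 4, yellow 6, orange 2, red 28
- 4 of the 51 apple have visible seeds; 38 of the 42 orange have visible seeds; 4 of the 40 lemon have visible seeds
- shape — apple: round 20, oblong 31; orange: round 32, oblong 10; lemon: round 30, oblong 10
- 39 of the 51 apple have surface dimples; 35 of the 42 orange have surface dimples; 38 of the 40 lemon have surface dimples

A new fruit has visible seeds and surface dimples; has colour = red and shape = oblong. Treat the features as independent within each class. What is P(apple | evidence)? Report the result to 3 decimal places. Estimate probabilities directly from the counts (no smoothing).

apple: (51/133) × (8/51) × (4/51) × (31/51) × (39/51) ≈ 0.00219288
orange: (42/133) × (8/42) × (38/42) × (10/42) × (35/42) ≈ 0.010798
lemon: (40/133) × (28/40) × (4/40) × (10/40) × (38/40) = 0.005
P(apple | x) = 0.00219288 / 0.01799088 ≈ 0.122

0.122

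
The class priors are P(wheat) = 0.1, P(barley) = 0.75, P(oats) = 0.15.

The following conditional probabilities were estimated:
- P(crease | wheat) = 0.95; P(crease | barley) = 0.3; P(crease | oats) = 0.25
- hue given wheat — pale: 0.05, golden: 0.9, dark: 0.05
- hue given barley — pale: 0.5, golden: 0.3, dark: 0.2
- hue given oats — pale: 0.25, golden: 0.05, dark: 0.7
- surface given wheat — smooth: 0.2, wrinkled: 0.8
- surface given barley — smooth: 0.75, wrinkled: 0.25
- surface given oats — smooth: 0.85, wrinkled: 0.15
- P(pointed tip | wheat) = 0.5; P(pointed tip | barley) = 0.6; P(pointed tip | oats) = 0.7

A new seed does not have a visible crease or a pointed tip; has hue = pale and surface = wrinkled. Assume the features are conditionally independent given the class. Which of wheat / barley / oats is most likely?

barley

wheat: 0.1 × (1−0.95) × 0.05 × 0.8 × (1−0.5) = 0.0001
barley: 0.75 × (1−0.3) × 0.5 × 0.25 × (1−0.6) = 0.02625
oats: 0.15 × (1−0.25) × 0.25 × 0.15 × (1−0.7) = 0.001265625
Highest score → barley.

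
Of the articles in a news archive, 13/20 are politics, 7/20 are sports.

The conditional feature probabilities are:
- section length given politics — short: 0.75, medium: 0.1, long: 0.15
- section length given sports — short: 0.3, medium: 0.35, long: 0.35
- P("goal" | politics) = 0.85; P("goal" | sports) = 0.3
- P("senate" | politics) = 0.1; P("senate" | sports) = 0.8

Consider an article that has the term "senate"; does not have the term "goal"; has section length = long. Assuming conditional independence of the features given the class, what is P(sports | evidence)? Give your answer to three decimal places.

politics: 0.65 × 0.15 × (1−0.85) × 0.1 = 0.0014625
sports: 0.35 × 0.35 × (1−0.3) × 0.8 = 0.0686
P(sports | x) = 0.0686 / 0.0700625 ≈ 0.979

0.979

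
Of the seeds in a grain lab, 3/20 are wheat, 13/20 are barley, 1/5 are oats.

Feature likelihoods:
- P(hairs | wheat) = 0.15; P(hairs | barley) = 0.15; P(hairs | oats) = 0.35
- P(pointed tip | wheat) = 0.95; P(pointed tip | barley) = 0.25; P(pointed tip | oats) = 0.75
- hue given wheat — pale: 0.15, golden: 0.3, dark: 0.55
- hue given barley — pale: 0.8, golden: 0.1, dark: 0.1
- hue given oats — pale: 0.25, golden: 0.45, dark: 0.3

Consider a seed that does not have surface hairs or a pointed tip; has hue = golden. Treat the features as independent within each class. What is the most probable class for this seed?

wheat: 0.15 × (1−0.15) × (1−0.95) × 0.3 = 0.0019125
barley: 0.65 × (1−0.15) × (1−0.25) × 0.1 = 0.0414375
oats: 0.2 × (1−0.35) × (1−0.75) × 0.45 = 0.014625
Highest score → barley.

barley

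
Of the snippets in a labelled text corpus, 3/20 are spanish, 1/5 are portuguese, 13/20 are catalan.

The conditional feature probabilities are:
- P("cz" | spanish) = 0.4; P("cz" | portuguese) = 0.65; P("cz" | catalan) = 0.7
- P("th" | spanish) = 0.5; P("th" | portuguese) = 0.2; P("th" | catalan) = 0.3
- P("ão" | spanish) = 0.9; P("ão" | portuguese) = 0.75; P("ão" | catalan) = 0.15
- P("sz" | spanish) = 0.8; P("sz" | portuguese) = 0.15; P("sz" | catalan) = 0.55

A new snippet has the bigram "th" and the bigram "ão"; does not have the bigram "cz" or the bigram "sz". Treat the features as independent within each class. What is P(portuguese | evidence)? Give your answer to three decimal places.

spanish: 0.15 × (1−0.4) × 0.5 × 0.9 × (1−0.8) = 0.0081
portuguese: 0.2 × (1−0.65) × 0.2 × 0.75 × (1−0.15) = 0.008925
catalan: 0.65 × (1−0.7) × 0.3 × 0.15 × (1−0.55) = 0.00394875
P(portuguese | x) = 0.008925 / 0.02097375 ≈ 0.426

0.426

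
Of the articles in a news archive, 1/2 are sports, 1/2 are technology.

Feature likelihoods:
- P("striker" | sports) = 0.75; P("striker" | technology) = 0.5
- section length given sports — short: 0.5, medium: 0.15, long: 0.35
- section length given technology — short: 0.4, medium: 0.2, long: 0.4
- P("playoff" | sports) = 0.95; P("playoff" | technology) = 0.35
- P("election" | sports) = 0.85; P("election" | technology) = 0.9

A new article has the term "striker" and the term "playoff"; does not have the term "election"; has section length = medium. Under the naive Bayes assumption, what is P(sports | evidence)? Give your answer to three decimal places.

0.821

sports: 0.5 × 0.75 × 0.15 × 0.95 × (1−0.85) = 0.008015625
technology: 0.5 × 0.5 × 0.2 × 0.35 × (1−0.9) = 0.00175
P(sports | x) = 0.008015625 / 0.009765625 ≈ 0.821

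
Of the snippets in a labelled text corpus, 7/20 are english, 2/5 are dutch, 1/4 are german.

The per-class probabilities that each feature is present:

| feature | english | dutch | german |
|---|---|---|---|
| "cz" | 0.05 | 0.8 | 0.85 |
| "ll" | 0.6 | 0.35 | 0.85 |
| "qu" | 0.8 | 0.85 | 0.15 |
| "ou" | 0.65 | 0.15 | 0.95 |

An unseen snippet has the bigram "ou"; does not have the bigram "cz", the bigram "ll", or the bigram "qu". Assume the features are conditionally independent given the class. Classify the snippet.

english: 0.35 × (1−0.05) × (1−0.6) × (1−0.8) × 0.65 = 0.01729
dutch: 0.4 × (1−0.8) × (1−0.35) × (1−0.85) × 0.15 = 0.00117
german: 0.25 × (1−0.85) × (1−0.85) × (1−0.15) × 0.95 = 0.0045421875
Highest score → english.

english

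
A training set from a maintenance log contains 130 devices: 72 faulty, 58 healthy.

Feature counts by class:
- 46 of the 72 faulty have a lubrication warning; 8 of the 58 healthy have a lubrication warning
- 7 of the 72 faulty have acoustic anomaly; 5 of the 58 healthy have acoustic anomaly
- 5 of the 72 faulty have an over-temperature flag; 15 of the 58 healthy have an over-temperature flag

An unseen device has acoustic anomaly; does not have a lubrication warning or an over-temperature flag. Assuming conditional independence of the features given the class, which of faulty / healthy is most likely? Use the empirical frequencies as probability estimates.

healthy

faulty: (72/130) × (26/72) × (7/72) × (67/72) ≈ 0.0180941
healthy: (58/130) × (50/58) × (5/58) × (43/58) ≈ 0.0245815
Highest score → healthy.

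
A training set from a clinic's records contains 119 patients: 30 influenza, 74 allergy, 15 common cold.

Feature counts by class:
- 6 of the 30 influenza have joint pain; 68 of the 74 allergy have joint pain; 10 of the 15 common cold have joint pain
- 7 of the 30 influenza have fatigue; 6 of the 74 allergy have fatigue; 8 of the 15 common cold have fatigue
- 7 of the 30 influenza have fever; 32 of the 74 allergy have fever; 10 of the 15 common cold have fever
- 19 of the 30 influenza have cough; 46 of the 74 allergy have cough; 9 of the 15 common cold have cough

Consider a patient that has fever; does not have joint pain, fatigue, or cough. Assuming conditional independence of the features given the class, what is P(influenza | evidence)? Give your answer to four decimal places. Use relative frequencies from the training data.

0.5080

influenza: (30/119) × (24/30) × (23/30) × (7/30) × (11/30) ≈ 0.0132288
allergy: (74/119) × (6/74) × (68/74) × (32/74) × (28/74) ≈ 0.00758099
common cold: (15/119) × (5/15) × (7/15) × (10/15) × (6/15) ≈ 0.00522876
P(influenza | x) = 0.0132288 / 0.02603855 ≈ 0.5080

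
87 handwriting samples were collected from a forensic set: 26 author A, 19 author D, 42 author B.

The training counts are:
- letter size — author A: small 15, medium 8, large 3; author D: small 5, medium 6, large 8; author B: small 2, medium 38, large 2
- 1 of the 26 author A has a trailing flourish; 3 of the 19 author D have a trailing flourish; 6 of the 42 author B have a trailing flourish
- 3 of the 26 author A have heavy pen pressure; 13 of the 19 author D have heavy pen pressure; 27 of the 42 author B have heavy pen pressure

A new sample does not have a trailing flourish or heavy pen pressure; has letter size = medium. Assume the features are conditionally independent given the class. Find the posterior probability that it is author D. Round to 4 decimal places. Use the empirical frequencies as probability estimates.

0.0796

author A: (26/87) × (8/26) × (25/26) × (23/26) ≈ 0.0782153
author D: (19/87) × (6/19) × (16/19) × (6/19) ≈ 0.0183399
author B: (42/87) × (38/42) × (36/42) × (15/42) ≈ 0.133709
P(author D | x) = 0.0183399 / 0.2302642 ≈ 0.0796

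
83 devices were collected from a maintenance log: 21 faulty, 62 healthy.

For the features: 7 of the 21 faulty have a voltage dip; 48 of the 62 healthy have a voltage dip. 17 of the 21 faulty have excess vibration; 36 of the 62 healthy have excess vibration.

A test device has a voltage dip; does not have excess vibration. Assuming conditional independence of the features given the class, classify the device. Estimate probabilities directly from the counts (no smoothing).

faulty: (21/83) × (7/21) × (4/21) ≈ 0.0160643
healthy: (62/83) × (48/62) × (26/62) ≈ 0.242518
Highest score → healthy.

healthy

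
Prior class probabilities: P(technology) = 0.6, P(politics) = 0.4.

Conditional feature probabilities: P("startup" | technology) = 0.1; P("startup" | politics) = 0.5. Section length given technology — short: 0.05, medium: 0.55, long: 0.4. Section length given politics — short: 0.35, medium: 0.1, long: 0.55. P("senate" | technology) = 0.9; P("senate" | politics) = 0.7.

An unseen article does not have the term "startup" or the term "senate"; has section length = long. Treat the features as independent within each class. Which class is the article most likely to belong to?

politics

technology: 0.6 × (1−0.1) × 0.4 × (1−0.9) = 0.0216
politics: 0.4 × (1−0.5) × 0.55 × (1−0.7) = 0.033
Highest score → politics.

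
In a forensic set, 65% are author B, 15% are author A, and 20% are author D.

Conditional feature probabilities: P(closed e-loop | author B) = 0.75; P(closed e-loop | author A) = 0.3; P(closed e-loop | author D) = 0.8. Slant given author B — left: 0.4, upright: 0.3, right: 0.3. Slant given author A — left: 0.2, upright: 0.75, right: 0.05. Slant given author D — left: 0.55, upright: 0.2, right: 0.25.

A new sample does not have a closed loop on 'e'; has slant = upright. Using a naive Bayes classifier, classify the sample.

author A

author B: 0.65 × (1−0.75) × 0.3 = 0.04875
author A: 0.15 × (1−0.3) × 0.75 = 0.07875
author D: 0.2 × (1−0.8) × 0.2 = 0.008
Highest score → author A.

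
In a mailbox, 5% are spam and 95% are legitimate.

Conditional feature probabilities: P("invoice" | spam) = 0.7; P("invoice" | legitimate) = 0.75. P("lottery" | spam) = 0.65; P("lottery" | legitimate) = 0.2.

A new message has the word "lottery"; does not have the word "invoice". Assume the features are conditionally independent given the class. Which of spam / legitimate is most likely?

legitimate

spam: 0.05 × (1−0.7) × 0.65 = 0.00975
legitimate: 0.95 × (1−0.75) × 0.2 = 0.0475
Highest score → legitimate.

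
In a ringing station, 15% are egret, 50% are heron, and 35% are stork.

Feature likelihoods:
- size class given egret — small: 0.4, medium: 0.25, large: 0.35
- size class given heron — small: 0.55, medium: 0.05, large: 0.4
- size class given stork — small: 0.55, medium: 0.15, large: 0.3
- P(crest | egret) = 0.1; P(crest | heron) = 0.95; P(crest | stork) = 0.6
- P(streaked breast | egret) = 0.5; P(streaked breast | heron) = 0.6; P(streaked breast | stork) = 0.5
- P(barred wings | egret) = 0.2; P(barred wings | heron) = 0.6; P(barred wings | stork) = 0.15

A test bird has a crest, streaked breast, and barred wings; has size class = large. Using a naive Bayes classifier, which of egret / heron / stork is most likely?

heron

egret: 0.15 × 0.35 × 0.1 × 0.5 × 0.2 = 0.000525
heron: 0.5 × 0.4 × 0.95 × 0.6 × 0.6 = 0.0684
stork: 0.35 × 0.3 × 0.6 × 0.5 × 0.15 = 0.004725
Highest score → heron.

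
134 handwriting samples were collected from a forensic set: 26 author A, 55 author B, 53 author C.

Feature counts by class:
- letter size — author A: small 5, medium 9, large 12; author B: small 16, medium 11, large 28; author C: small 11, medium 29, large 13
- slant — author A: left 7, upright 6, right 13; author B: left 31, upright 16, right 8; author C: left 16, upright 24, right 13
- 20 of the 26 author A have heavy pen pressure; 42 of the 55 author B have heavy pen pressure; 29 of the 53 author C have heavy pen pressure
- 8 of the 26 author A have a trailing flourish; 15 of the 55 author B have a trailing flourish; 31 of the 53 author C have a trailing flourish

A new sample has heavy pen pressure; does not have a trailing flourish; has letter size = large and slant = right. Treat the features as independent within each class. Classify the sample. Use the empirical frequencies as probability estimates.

author A

author A: (26/134) × (12/26) × (13/26) × (20/26) × (18/26) ≈ 0.0238453
author B: (55/134) × (28/55) × (8/55) × (42/55) × (40/55) ≈ 0.0168797
author C: (53/134) × (13/53) × (13/53) × (29/53) × (22/53) ≈ 0.00540474
Highest score → author A.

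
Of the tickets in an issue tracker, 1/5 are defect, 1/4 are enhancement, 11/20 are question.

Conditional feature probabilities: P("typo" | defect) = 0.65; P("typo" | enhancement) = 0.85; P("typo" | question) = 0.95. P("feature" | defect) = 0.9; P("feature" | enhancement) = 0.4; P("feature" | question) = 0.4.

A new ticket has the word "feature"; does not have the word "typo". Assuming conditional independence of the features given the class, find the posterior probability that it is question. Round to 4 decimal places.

0.1236

defect: 0.2 × (1−0.65) × 0.9 = 0.063
enhancement: 0.25 × (1−0.85) × 0.4 = 0.015
question: 0.55 × (1−0.95) × 0.4 = 0.011
P(question | x) = 0.011 / 0.089 ≈ 0.1236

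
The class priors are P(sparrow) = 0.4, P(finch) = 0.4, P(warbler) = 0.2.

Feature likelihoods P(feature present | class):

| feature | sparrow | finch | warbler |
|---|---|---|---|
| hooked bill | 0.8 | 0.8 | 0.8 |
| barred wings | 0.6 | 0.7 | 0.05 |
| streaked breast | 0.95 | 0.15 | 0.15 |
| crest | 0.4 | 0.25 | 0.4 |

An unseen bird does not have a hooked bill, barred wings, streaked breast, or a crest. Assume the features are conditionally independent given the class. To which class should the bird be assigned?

sparrow: 0.4 × (1−0.8) × (1−0.6) × (1−0.95) × (1−0.4) = 0.00096
finch: 0.4 × (1−0.8) × (1−0.7) × (1−0.15) × (1−0.25) = 0.0153
warbler: 0.2 × (1−0.8) × (1−0.05) × (1−0.15) × (1−0.4) = 0.01938
Highest score → warbler.

warbler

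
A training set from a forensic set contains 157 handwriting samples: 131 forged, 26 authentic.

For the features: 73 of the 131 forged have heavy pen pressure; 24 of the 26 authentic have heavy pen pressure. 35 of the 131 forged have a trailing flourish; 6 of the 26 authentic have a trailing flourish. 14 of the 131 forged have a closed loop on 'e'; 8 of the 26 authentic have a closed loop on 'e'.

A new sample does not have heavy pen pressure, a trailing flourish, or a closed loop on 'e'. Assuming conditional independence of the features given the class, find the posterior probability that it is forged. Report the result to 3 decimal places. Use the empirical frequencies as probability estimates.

0.973

forged: (131/157) × (58/131) × (96/131) × (117/131) ≈ 0.241793
authentic: (26/157) × (2/26) × (20/26) × (18/26) ≈ 0.006784
P(forged | x) = 0.241793 / 0.248577 ≈ 0.973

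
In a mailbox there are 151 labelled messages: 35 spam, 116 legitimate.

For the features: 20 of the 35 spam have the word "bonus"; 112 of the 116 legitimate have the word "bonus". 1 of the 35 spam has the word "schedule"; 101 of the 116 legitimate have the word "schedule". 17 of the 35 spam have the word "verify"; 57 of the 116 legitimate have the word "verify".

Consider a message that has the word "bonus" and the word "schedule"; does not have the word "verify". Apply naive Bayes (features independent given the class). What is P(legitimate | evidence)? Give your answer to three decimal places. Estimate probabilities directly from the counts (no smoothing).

spam: (35/151) × (20/35) × (1/35) × (18/35) ≈ 0.00194621
legitimate: (116/151) × (112/116) × (101/116) × (59/116) ≈ 0.328472
P(legitimate | x) = 0.328472 / 0.33041821 ≈ 0.994

0.994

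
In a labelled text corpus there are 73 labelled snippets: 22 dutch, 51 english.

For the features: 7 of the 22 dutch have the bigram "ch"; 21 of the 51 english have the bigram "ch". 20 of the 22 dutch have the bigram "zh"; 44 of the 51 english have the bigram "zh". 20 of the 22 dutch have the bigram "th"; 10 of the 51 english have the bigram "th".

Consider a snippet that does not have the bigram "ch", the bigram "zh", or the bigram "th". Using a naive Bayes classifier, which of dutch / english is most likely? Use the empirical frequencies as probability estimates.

dutch: (22/73) × (15/22) × (2/22) × (2/22) ≈ 0.00169818
english: (51/73) × (30/51) × (7/51) × (41/51) ≈ 0.0453461
Highest score → english.

english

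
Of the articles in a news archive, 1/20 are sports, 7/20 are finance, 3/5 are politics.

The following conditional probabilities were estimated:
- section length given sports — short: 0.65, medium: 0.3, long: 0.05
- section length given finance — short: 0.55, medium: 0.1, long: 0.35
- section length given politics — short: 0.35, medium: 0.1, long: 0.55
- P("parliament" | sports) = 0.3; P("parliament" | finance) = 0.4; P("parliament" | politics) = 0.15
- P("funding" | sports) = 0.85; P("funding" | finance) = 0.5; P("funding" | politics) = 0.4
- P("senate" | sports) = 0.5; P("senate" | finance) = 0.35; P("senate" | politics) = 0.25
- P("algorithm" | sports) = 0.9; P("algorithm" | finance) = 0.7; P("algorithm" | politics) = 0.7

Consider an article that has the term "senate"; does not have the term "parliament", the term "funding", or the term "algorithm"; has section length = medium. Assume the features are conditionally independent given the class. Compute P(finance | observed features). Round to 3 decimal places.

0.317

sports: 0.05 × 0.3 × (1−0.3) × (1−0.85) × 0.5 × (1−0.9) = 0.00007875
finance: 0.35 × 0.1 × (1−0.4) × (1−0.5) × 0.35 × (1−0.7) = 0.0011025
politics: 0.6 × 0.1 × (1−0.15) × (1−0.4) × 0.25 × (1−0.7) = 0.002295
P(finance | x) = 0.0011025 / 0.00347625 ≈ 0.317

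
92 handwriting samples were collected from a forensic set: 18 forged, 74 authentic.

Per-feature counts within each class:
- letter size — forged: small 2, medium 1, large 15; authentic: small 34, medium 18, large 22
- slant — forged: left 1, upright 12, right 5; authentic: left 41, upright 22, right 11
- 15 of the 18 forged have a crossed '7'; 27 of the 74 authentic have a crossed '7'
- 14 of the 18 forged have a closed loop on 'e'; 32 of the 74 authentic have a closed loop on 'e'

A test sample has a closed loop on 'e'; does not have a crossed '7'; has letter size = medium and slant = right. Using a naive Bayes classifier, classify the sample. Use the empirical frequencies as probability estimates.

authentic

forged: (18/92) × (1/18) × (5/18) × (3/18) × (14/18) ≈ 0.000391394
authentic: (74/92) × (18/74) × (11/74) × (47/74) × (32/74) ≈ 0.00798785
Highest score → authentic.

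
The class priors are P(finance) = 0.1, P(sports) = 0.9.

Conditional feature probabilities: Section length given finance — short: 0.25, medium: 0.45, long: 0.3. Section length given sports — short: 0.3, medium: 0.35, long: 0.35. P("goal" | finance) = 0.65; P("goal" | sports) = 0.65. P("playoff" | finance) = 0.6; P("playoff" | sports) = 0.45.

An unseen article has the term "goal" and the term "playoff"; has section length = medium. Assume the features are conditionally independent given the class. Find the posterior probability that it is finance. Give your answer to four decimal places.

finance: 0.1 × 0.45 × 0.65 × 0.6 = 0.01755
sports: 0.9 × 0.35 × 0.65 × 0.45 = 0.0921375
P(finance | x) = 0.01755 / 0.1096875 ≈ 0.1600

0.1600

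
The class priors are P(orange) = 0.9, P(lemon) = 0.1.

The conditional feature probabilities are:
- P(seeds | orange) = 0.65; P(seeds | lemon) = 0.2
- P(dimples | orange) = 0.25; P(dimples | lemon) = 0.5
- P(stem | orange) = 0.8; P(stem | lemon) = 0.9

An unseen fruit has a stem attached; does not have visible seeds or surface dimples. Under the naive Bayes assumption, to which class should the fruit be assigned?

orange: 0.9 × (1−0.65) × (1−0.25) × 0.8 = 0.189
lemon: 0.1 × (1−0.2) × (1−0.5) × 0.9 = 0.036
Highest score → orange.

orange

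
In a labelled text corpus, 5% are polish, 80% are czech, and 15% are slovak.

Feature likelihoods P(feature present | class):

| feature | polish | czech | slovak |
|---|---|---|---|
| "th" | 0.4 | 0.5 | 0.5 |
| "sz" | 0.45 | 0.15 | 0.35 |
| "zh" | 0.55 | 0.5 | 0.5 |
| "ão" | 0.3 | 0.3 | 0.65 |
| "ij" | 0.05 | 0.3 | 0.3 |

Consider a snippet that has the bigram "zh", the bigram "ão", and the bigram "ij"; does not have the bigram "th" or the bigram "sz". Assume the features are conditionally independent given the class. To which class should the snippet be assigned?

polish: 0.05 × (1−0.4) × (1−0.45) × 0.55 × 0.3 × 0.05 = 0.000136125
czech: 0.8 × (1−0.5) × (1−0.15) × 0.5 × 0.3 × 0.3 = 0.0153
slovak: 0.15 × (1−0.5) × (1−0.35) × 0.5 × 0.65 × 0.3 = 0.004753125
Highest score → czech.

czech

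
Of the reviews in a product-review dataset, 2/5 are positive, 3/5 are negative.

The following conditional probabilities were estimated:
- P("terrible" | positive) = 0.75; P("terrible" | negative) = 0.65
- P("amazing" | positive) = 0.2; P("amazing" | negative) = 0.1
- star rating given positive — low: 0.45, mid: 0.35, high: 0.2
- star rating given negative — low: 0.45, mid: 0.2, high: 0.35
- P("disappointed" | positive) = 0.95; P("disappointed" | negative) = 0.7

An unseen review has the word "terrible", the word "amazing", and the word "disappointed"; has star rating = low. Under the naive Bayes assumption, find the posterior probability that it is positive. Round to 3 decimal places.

positive: 0.4 × 0.75 × 0.2 × 0.45 × 0.95 = 0.02565
negative: 0.6 × 0.65 × 0.1 × 0.45 × 0.7 = 0.012285
P(positive | x) = 0.02565 / 0.037935 ≈ 0.676

0.676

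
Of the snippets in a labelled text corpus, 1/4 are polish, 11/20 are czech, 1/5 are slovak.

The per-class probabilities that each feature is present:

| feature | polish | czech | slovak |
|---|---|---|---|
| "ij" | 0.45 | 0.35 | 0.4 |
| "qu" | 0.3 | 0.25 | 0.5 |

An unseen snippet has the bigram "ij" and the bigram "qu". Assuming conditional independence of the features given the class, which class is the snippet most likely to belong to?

polish: 0.25 × 0.45 × 0.3 = 0.03375
czech: 0.55 × 0.35 × 0.25 = 0.048125
slovak: 0.2 × 0.4 × 0.5 = 0.04
Highest score → czech.

czech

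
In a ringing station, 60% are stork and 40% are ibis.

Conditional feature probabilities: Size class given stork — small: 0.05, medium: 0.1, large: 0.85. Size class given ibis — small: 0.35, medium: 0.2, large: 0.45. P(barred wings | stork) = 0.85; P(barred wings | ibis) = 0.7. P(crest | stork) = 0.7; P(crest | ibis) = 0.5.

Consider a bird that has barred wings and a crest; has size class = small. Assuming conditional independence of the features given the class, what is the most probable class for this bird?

stork: 0.6 × 0.05 × 0.85 × 0.7 = 0.01785
ibis: 0.4 × 0.35 × 0.7 × 0.5 = 0.049
Highest score → ibis.

ibis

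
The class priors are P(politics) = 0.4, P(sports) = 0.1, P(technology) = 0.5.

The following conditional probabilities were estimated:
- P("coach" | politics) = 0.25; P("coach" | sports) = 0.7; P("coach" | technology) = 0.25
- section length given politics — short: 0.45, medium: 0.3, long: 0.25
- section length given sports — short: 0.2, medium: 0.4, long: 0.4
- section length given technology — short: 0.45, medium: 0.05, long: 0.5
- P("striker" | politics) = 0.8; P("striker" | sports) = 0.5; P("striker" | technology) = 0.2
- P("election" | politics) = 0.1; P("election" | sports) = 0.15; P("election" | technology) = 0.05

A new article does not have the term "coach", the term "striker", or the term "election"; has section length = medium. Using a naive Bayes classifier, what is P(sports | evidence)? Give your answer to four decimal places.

0.1435

politics: 0.4 × (1−0.25) × 0.3 × (1−0.8) × (1−0.1) = 0.0162
sports: 0.1 × (1−0.7) × 0.4 × (1−0.5) × (1−0.15) = 0.0051
technology: 0.5 × (1−0.25) × 0.05 × (1−0.2) × (1−0.05) = 0.01425
P(sports | x) = 0.0051 / 0.03555 ≈ 0.1435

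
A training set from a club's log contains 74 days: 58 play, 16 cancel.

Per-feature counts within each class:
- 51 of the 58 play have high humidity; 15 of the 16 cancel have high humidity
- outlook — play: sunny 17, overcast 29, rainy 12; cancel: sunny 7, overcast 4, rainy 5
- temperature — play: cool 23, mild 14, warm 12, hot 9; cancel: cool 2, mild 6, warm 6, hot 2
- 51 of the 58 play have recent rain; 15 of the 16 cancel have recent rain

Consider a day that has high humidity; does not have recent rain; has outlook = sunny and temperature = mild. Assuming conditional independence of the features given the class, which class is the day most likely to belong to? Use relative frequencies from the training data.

play: (58/74) × (51/58) × (17/58) × (14/58) × (7/58) ≈ 0.00588477
cancel: (16/74) × (15/16) × (7/16) × (6/16) × (1/16) ≈ 0.00207849
Highest score → play.

play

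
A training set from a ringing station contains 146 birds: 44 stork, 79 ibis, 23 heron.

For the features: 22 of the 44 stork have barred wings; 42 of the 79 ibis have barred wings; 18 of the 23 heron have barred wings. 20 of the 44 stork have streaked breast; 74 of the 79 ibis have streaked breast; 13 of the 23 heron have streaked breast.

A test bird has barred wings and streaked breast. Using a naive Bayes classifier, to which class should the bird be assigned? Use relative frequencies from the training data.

stork: (44/146) × (22/44) × (20/44) ≈ 0.0684932
ibis: (79/146) × (42/79) × (74/79) ≈ 0.269464
heron: (23/146) × (18/23) × (13/23) ≈ 0.0696843
Highest score → ibis.

ibis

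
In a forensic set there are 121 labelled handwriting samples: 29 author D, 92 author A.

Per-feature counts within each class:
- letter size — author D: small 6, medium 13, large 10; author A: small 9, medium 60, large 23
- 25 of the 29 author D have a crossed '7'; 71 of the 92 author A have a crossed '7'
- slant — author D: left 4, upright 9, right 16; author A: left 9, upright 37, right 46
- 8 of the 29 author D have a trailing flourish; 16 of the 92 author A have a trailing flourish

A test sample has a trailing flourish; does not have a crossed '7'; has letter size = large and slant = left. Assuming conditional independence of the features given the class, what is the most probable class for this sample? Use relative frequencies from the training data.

author D: (29/121) × (10/29) × (4/29) × (4/29) × (8/29) ≈ 0.000433741
author A: (92/121) × (23/92) × (21/92) × (9/92) × (16/92) ≈ 0.000738177
Highest score → author A.

author A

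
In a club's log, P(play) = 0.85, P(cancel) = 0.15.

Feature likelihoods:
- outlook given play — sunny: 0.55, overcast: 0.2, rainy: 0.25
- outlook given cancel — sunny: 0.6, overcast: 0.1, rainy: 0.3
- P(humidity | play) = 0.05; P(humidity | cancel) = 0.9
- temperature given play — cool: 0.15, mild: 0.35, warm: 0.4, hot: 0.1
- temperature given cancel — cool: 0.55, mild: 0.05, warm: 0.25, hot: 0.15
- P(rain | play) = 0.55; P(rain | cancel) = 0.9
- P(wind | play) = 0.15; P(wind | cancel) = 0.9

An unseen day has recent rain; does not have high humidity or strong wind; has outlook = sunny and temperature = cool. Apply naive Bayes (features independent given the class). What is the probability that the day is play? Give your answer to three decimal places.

0.986

play: 0.85 × 0.55 × (1−0.05) × 0.15 × 0.55 × (1−0.15) = 0.031144265625
cancel: 0.15 × 0.6 × (1−0.9) × 0.55 × 0.9 × (1−0.9) = 0.0004455
P(play | x) = 0.031144265625 / 0.031589765625 ≈ 0.986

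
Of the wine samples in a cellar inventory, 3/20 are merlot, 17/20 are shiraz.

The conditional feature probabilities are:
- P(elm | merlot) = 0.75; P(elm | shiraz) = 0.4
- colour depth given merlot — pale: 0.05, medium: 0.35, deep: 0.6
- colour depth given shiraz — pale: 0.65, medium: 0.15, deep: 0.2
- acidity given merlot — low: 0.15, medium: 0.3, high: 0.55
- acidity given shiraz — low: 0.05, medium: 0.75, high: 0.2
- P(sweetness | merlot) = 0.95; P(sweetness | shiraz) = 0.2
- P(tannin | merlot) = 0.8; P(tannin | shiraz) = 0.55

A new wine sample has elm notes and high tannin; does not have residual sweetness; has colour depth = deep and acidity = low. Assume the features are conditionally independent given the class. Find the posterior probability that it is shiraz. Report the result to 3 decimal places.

0.787

merlot: 0.15 × 0.75 × 0.6 × 0.15 × (1−0.95) × 0.8 = 0.000405
shiraz: 0.85 × 0.4 × 0.2 × 0.05 × (1−0.2) × 0.55 = 0.001496
P(shiraz | x) = 0.001496 / 0.001901 ≈ 0.787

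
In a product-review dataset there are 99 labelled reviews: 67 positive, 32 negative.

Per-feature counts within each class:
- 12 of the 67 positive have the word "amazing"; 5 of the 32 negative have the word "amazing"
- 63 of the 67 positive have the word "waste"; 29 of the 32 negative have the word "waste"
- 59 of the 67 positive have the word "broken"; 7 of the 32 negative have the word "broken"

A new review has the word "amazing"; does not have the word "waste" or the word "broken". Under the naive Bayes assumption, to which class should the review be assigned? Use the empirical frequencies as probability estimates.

negative

positive: (67/99) × (12/67) × (4/67) × (8/67) ≈ 0.000864065
negative: (32/99) × (5/32) × (3/32) × (25/32) ≈ 0.0036991
Highest score → negative.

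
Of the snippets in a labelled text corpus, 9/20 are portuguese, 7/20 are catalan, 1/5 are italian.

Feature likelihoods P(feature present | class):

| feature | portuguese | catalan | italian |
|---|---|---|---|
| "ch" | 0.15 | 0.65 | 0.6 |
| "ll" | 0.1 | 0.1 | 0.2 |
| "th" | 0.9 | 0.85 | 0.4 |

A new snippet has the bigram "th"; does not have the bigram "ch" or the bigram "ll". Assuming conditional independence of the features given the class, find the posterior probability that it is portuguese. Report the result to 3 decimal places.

0.722

portuguese: 0.45 × (1−0.15) × (1−0.1) × 0.9 = 0.309825
catalan: 0.35 × (1−0.65) × (1−0.1) × 0.85 = 0.0937125
italian: 0.2 × (1−0.6) × (1−0.2) × 0.4 = 0.0256
P(portuguese | x) = 0.309825 / 0.4291375 ≈ 0.722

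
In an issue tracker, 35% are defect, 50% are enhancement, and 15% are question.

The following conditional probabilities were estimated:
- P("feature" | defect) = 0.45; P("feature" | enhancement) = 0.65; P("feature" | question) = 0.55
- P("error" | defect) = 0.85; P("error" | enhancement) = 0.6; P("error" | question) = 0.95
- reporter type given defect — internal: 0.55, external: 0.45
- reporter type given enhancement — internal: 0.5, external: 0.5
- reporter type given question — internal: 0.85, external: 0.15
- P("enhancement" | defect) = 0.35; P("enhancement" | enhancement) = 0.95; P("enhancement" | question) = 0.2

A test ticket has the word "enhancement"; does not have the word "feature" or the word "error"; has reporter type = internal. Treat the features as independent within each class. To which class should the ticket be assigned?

enhancement

defect: 0.35 × (1−0.45) × (1−0.85) × 0.55 × 0.35 = 0.0055584375
enhancement: 0.5 × (1−0.65) × (1−0.6) × 0.5 × 0.95 = 0.03325
question: 0.15 × (1−0.55) × (1−0.95) × 0.85 × 0.2 = 0.00057375
Highest score → enhancement.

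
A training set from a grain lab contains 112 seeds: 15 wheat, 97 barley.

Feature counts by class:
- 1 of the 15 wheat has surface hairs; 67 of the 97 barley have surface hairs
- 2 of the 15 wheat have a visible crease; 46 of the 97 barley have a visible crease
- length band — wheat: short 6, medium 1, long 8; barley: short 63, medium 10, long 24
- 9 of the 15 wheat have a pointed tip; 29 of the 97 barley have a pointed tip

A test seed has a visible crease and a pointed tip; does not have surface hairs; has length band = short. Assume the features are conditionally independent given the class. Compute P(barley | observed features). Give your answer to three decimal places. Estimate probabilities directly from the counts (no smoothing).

0.860

wheat: (15/112) × (14/15) × (2/15) × (6/15) × (9/15) = 0.004
barley: (97/112) × (30/97) × (46/97) × (63/97) × (29/97) ≈ 0.0246652
P(barley | x) = 0.0246652 / 0.0286652 ≈ 0.860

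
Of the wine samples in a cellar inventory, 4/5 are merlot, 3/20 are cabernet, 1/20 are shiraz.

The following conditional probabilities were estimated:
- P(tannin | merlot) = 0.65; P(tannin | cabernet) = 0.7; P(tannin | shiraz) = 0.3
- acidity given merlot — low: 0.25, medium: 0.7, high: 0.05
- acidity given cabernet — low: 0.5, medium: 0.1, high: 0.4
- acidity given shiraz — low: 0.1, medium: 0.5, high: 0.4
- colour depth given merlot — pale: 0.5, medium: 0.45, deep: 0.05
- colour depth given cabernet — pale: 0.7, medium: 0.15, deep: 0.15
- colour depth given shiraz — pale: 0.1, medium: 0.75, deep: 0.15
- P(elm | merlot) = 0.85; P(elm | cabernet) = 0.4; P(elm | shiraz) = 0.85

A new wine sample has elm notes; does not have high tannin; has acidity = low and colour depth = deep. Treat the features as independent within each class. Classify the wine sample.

merlot

merlot: 0.8 × (1−0.65) × 0.25 × 0.05 × 0.85 = 0.002975
cabernet: 0.15 × (1−0.7) × 0.5 × 0.15 × 0.4 = 0.00135
shiraz: 0.05 × (1−0.3) × 0.1 × 0.15 × 0.85 = 0.00044625
Highest score → merlot.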